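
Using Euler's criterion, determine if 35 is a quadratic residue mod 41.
By Euler's criterion: 35^{20} ≡ 40 (mod 41). Since this equals -1 (≡ 40), 35 is not a QR.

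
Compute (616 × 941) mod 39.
38

(616 × 941) = 579656
579656 mod 39 = 38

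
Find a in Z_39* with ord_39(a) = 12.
2 has order 12 mod 39 since 2^{12} ≡ 1 (mod 39) and no smaller power works.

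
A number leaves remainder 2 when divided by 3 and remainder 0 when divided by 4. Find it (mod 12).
M = 3 × 4 = 12. M₁ = 4, y₁ ≡ 1 (mod 3). M₂ = 3, y₂ ≡ 3 (mod 4). x = 2×4×1 + 0×3×3 ≡ 8 (mod 12)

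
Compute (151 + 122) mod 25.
23

(151 + 122) = 273
273 mod 25 = 23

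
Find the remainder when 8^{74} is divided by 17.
By Fermat: 8^{16} ≡ 1 (mod 17). 74 = 4×16 + 10. So 8^{74} ≡ 8^{10} ≡ 13 (mod 17)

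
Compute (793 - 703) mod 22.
2

(793 - 703) = 90
90 mod 22 = 2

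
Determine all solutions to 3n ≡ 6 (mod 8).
2

Since gcd(3, 8) = 1 divides 6, a solution exists.
Multiply both sides by the inverse of 3 mod 8:
  3^(-1) mod 8 = 3
  x ≡ 3 × 6 ≡ 18 ≡ 2 (mod 8)
Verification: 3 × 2 = 6 = 0 × 8 + 6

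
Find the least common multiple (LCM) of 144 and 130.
9360

First find GCD(144, 130) using the Euclidean algorithm:
144 = 1 × 130 + 14
130 = 9 × 14 + 4
14 = 3 × 4 + 2
4 = 2 × 2 + 0
GCD(144, 130) = 2

LCM formula: LCM(a, b) = (a × b) / GCD(a, b)
LCM(144, 130) = (144 × 130) / 2
LCM(144, 130) = 18720 / 2
LCM(144, 130) = 9360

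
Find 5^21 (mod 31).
Using repeated squaring. 21 = 16 + 4 + 1 (binary 10101). Repeated squaring mod 31: 5^1 ≡ 5; 5^2 ≡ 5² = 25 ≡ 25; 5^4 ≡ 25² = 625 ≡ 5; 5^8 ≡ 5² = 25 ≡ 25; 5^16 ≡ 25² = 625 ≡ 5. Multiply: 5^21 = 5^16 × 5^4 × 5^1 ≡ 5 × 5 × 5 (mod 31): 5 × 5 = 25 ≡ 25; 25 × 5 = 125 ≡ 1. So 5^21 ≡ 1 (mod 31).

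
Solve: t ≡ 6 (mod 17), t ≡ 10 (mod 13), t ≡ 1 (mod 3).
M = 17 × 13 × 3 = 663. M₁ = 39, y₁ ≡ 7 (mod 17). M₂ = 51, y₂ ≡ 12 (mod 13). M₃ = 221, y₃ ≡ 2 (mod 3). t = 6×39×7 + 10×51×12 + 1×221×2 ≡ 244 (mod 663)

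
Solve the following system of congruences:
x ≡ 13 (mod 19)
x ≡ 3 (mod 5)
13

Using the Chinese Remainder Theorem:
M = product of moduli = 95
For equation 1: M_1 = 5, 5 ≡ 5 (mod 19), inverse of 5 mod 19 is 4 (check: 5 × 4 = 20 ≡ 1 (mod 19))
For equation 2: M_2 = 19, 19 ≡ 4 (mod 5), inverse of 19 mod 5 is 4 (check: 4 × 4 = 16 ≡ 1 (mod 5))
Combine: x ≡ Σ r_i×M_i×(M_i⁻¹ mod m_i) = 13×5×4 + 3×19×4 = 260 + 228 = 488
488 mod 95 = 13
x ≡ 13 (mod 95)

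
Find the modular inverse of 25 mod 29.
25^(-1) ≡ 7 (mod 29). Verification: 25 × 7 = 175 ≡ 1 (mod 29)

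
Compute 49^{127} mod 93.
40

Using successive squaring:
Binary expansion of 127: 1111111
Powers of 49 mod 93 (each is the square of the previous):
  49^1 ≡ 49 (mod 93)
  49^2 ≡ 49² = 2401 ≡ 76 (mod 93)
  49^4 ≡ 76² = 5776 ≡ 10 (mod 93)
  49^8 ≡ 10² = 100 ≡ 7 (mod 93)
  49^16 ≡ 7² = 49 ≡ 49 (mod 93)
  49^32 ≡ 49² = 2401 ≡ 76 (mod 93)
  49^64 ≡ 76² = 5776 ≡ 10 (mod 93)
127 = 64 + 32 + 16 + 8 + 4 + 2 + 1, so 49^127 = 49^64 × 49^32 × 49^16 × 49^8 × 49^4 × 49^2 × 49^1 ≡ 10 × 76 × 49 × 7 × 10 × 76 × 49 (mod 93)
Multiplying step by step:
  10 × 76 = 760 ≡ 16 (mod 93)
  16 × 49 = 784 ≡ 40 (mod 93)
  40 × 7 = 280 ≡ 1 (mod 93)
  1 × 10 = 10 ≡ 10 (mod 93)
  10 × 76 = 760 ≡ 16 (mod 93)
  16 × 49 = 784 ≡ 40 (mod 93)
Result: 49^127 ≡ 40 (mod 93)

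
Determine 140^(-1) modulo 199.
140^(-1) ≡ 172 (mod 199). Verification: 140 × 172 = 24080 ≡ 1 (mod 199)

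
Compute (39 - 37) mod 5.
2

(39 - 37) = 2
2 mod 5 = 2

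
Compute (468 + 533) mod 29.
15

(468 + 533) = 1001
1001 mod 29 = 15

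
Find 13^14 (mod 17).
Using repeated squaring. 14 = 8 + 4 + 2 (binary 1110). Repeated squaring mod 17: 13^1 ≡ 13; 13^2 ≡ 13² = 169 ≡ 16; 13^4 ≡ 16² = 256 ≡ 1; 13^8 ≡ 1² = 1 ≡ 1. Multiply: 13^14 = 13^8 × 13^4 × 13^2 ≡ 1 × 1 × 16 (mod 17): 1 × 1 = 1 ≡ 1; 1 × 16 = 16 ≡ 16. So 13^14 ≡ 16 (mod 17).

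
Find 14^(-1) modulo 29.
27

Using Extended Euclidean Algorithm:
gcd(14, 29) = 1
Bezout coefficients: 14 × -2 + 29 × 1 = 1
So 14 × -2 ≡ 1 (mod 29)
The inverse is -2 mod 29 = 27
Verification: 14 × 27 = 378 = 13 × 29 + 1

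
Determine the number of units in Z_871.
792

Prime factorization: 871 = 13 × 67
Using the formula φ(n) = n × Π(1 - 1/p) for each prime factor p:
φ(871) = 871 × (1 - 1/13) × (1 - 1/67)
φ(871) = 792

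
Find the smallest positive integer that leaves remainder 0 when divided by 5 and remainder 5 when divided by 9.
M = 5 × 9 = 45. M₁ = 9, y₁ ≡ 4 (mod 5). M₂ = 5, y₂ ≡ 2 (mod 9). m = 0×9×4 + 5×5×2 ≡ 5 (mod 45). The smallest positive such number is 5.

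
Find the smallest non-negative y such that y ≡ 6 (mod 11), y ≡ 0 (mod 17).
17

Using the Chinese Remainder Theorem:
M = product of moduli = 187
For equation 1: M_1 = 17, 17 ≡ 6 (mod 11), inverse of 17 mod 11 is 2 (check: 6 × 2 = 12 ≡ 1 (mod 11))
For equation 2: M_2 = 11, 11 ≡ 11 (mod 17), inverse of 11 mod 17 is 14 (check: 11 × 14 = 154 ≡ 1 (mod 17))
Combine: y ≡ Σ r_i×M_i×(M_i⁻¹ mod m_i) = 6×17×2 + 0×11×14 = 204 + 0 = 204
204 mod 187 = 17
y ≡ 17 (mod 187)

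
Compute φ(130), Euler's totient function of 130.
48

Prime factorization: 130 = 2 × 5 × 13
Using the formula φ(n) = n × Π(1 - 1/p) for each prime factor p:
φ(130) = 130 × (1 - 1/2) × (1 - 1/5) × (1 - 1/13)
φ(130) = 48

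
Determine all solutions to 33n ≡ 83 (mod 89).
16

Since gcd(33, 89) = 1 divides 83, a solution exists.
Multiply both sides by the inverse of 33 mod 89:
  33^(-1) mod 89 = 27
  x ≡ 27 × 83 ≡ 2241 ≡ 16 (mod 89)
Verification: 33 × 16 = 528 = 5 × 89 + 83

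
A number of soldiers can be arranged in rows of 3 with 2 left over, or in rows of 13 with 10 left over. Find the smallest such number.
M = 3 × 13 = 39. M₁ = 13, y₁ ≡ 1 (mod 3). M₂ = 3, y₂ ≡ 9 (mod 13). r = 2×13×1 + 10×3×9 ≡ 23 (mod 39). The smallest positive such number is 23.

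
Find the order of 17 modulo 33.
Powers of 17 mod 33: 17^1≡17, 17^2≡25, 17^3≡29, 17^4≡31, 17^5≡32, 17^6≡16, 17^7≡8, 17^8≡4, 17^9≡2, 17^10≡1. Order = 10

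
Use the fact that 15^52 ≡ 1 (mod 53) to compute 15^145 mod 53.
By Fermat: 15^{52} ≡ 1 (mod 53). 145 = 2×52 + 41. So 15^{145} ≡ 15^{41} ≡ 13 (mod 53)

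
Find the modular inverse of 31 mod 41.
31^(-1) ≡ 4 (mod 41). Verification: 31 × 4 = 124 ≡ 1 (mod 41)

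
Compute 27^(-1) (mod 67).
27^(-1) ≡ 5 (mod 67). Verification: 27 × 5 = 135 ≡ 1 (mod 67)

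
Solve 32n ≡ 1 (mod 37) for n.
32^(-1) ≡ 22 (mod 37). Verification: 32 × 22 = 704 ≡ 1 (mod 37)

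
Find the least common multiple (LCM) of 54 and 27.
54

First find GCD(54, 27) using the Euclidean algorithm:
54 = 2 × 27 + 0
GCD(54, 27) = 27

LCM formula: LCM(a, b) = (a × b) / GCD(a, b)
LCM(54, 27) = (54 × 27) / 27
LCM(54, 27) = 1458 / 27
LCM(54, 27) = 54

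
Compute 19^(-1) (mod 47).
19^(-1) ≡ 5 (mod 47). Verification: 19 × 5 = 95 ≡ 1 (mod 47)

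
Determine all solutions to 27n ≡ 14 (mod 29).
22

Since gcd(27, 29) = 1 divides 14, a solution exists.
Multiply both sides by the inverse of 27 mod 29:
  27^(-1) mod 29 = 14
  x ≡ 14 × 14 ≡ 196 ≡ 22 (mod 29)
Verification: 27 × 22 = 594 = 20 × 29 + 14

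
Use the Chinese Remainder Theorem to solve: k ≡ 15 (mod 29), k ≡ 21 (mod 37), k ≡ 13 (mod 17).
8309

Using the Chinese Remainder Theorem:
M = product of moduli = 18241
For equation 1: M_1 = 629, 629 ≡ 20 (mod 29), inverse of 629 mod 29 is 16 (check: 20 × 16 = 320 ≡ 1 (mod 29))
For equation 2: M_2 = 493, 493 ≡ 12 (mod 37), inverse of 493 mod 37 is 34 (check: 12 × 34 = 408 ≡ 1 (mod 37))
For equation 3: M_3 = 1073, 1073 ≡ 2 (mod 17), inverse of 1073 mod 17 is 9 (check: 2 × 9 = 18 ≡ 1 (mod 17))
Combine: k ≡ Σ r_i×M_i×(M_i⁻¹ mod m_i) = 15×629×16 + 21×493×34 + 13×1073×9 = 150960 + 352002 + 125541 = 628503
628503 mod 18241 = 8309
k ≡ 8309 (mod 18241)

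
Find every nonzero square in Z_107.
QRs mod 107: {1, 3, 4, 9, 10, 11, 12, 13, 14, 16, 19, 23, 25, 27, 29, 30, 33, 34, 35, 36, 37, 39, 40, 41, 42, 44, 47, 48, 49, 52, 53, 56, 57, 61, 62, 64, 69, 75, 76, 79, 81, 83, 85, 86, 87, 89, 90, 92, 99, 100, 101, 102, 105}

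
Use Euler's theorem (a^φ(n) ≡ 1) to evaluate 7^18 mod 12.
By Euler: 7^{4} ≡ 1 (mod 12) since gcd(7, 12) = 1. 18 = 4×4 + 2. So 7^{18} ≡ 7^{2} ≡ 1 (mod 12)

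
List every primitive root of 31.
Primitive roots mod 31: {3, 11, 12, 13, 17, 21, 22, 24}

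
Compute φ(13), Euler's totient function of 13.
12

Prime factorization: 13 = 13
Using the formula φ(n) = n × Π(1 - 1/p) for each prime factor p:
φ(13) = 13 × (1 - 1/13)
φ(13) = 12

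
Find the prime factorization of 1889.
1889

Divide by primes starting from smallest:
1889 ÷ 1889 = 1

1889 = 1889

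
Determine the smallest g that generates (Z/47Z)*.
5

A primitive root g modulo p has order p-1 = 46
Prime divisors of 46: [2, 23]
g is a primitive root iff g^(46/q) ≢ 1 (mod 47) for each prime divisor q
Testing small values:
  g = 2: 2^23 ≡ 1, 2^2 ≡ 4 (mod 47) → 2^23 ≡ 1, not primitive root
  g = 3: 3^23 ≡ 1, 3^2 ≡ 9 (mod 47) → 3^23 ≡ 1, not primitive root
  g = 4: 4^23 ≡ 1, 4^2 ≡ 16 (mod 47) → 4^23 ≡ 1, not primitive root
  g = 5: 5^23 ≡ 46, 5^2 ≡ 25 (mod 47) → none is 1, primitive root!
The smallest primitive root is 5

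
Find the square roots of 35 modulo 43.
The square roots of 35 mod 43 are 11 and 32. Verify: 11² = 121 ≡ 35 (mod 43)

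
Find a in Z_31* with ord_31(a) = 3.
5 has order 3 mod 31 since 5^{3} ≡ 1 (mod 31) and no smaller power works.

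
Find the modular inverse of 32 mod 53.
32^(-1) ≡ 5 (mod 53). Verification: 32 × 5 = 160 ≡ 1 (mod 53)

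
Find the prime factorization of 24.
2^3 × 3

Divide by primes starting from smallest:
24 ÷ 2 = 12
12 ÷ 2 = 6
6 ÷ 2 = 3
3 ÷ 3 = 1

24 = 2^3 × 3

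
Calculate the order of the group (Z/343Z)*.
294

Prime factorization: 343 = 7^3
Using the formula φ(n) = n × Π(1 - 1/p) for each prime factor p:
φ(343) = 343 × (1 - 1/7)
φ(343) = 294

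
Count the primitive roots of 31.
8

The number of primitive roots modulo p is φ(p-1) = φ(30)
φ(30) = 8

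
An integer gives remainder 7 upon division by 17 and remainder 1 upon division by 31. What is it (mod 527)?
M = 17 × 31 = 527. M₁ = 31, y₁ ≡ 11 (mod 17). M₂ = 17, y₂ ≡ 11 (mod 31). n = 7×31×11 + 1×17×11 ≡ 466 (mod 527). The smallest positive such number is 466.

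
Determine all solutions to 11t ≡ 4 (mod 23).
15

Since gcd(11, 23) = 1 divides 4, a solution exists.
Multiply both sides by the inverse of 11 mod 23:
  11^(-1) mod 23 = 21
  x ≡ 21 × 4 ≡ 84 ≡ 15 (mod 23)
Verification: 11 × 15 = 165 = 7 × 23 + 4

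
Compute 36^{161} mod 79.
50

Using successive squaring:
Binary expansion of 161: 10100001
Powers of 36 mod 79 (each is the square of the previous):
  36^1 ≡ 36 (mod 79)
  36^2 ≡ 36² = 1296 ≡ 32 (mod 79)
  36^4 ≡ 32² = 1024 ≡ 76 (mod 79)
  36^8 ≡ 76² = 5776 ≡ 9 (mod 79)
  36^16 ≡ 9² = 81 ≡ 2 (mod 79)
  36^32 ≡ 2² = 4 ≡ 4 (mod 79)
  36^64 ≡ 4² = 16 ≡ 16 (mod 79)
  36^128 ≡ 16² = 256 ≡ 19 (mod 79)
161 = 128 + 32 + 1, so 36^161 = 36^128 × 36^32 × 36^1 ≡ 19 × 4 × 36 (mod 79)
Multiplying step by step:
  19 × 4 = 76 ≡ 76 (mod 79)
  76 × 36 = 2736 ≡ 50 (mod 79)
Result: 36^161 ≡ 50 (mod 79)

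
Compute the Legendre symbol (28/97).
(28/97) = 28^{48} mod 97 = -1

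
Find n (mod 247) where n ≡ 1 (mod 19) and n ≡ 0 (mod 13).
M = 19 × 13 = 247. M₁ = 13, y₁ ≡ 3 (mod 19). M₂ = 19, y₂ ≡ 11 (mod 13). n = 1×13×3 + 0×19×11 ≡ 39 (mod 247)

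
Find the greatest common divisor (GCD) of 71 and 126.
1

Using the Euclidean algorithm:
71 = 0 × 126 + 71
126 = 1 × 71 + 55
71 = 1 × 55 + 16
55 = 3 × 16 + 7
16 = 2 × 7 + 2
7 = 3 × 2 + 1
2 = 2 × 1 + 0

GCD(71, 126) = 1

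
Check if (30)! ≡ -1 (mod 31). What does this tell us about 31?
(30)! mod 31 = 30. Since this equals -1 (mod 31), Wilson confirms 31 is prime.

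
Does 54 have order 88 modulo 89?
p - 1 = 88 has prime divisors 2, 11. Check 54^(88/q) mod 89 for each: 54^(88/2) = 54^44 ≡ 88, 54^(88/11) = 54^8 ≡ 16 (mod 89). None of these is 1, so 54 has order 88 = φ(89), so it is a primitive root mod 89.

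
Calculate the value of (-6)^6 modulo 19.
(-6) ≡ 13 (mod 19). 6 = 4 + 2 (binary 110). Repeated squaring mod 19: 13^1 ≡ 13; 13^2 ≡ 13² = 169 ≡ 17; 13^4 ≡ 17² = 289 ≡ 4. Multiply: (-6)^6 ≡ 13^4 × 13^2 ≡ 4 × 17 (mod 19): 4 × 17 = 68 ≡ 11. So (-6)^6 ≡ 11 (mod 19).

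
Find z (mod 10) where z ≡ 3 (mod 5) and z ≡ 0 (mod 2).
M = 5 × 2 = 10. M₁ = 2, y₁ ≡ 3 (mod 5). M₂ = 5, y₂ ≡ 1 (mod 2). z = 3×2×3 + 0×5×1 ≡ 8 (mod 10)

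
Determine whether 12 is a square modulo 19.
By Euler's criterion: 12^{9} ≡ 18 (mod 19). Since this equals -1 (≡ 18), 12 is not a QR.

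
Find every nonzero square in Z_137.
QRs mod 137: {1, 2, 4, 7, 8, 9, 11, 14, 15, 16, 17, 18, 19, 22, 25, 28, 30, 32, 34, 36, 37, 38, 39, 44, 49, 50, 56, 59, 60, 61, 63, 64, 65, 68, 69, 72, 73, 74, 76, 77, 78, 81, 87, 88, 93, 98, 99, 100, 101, 103, 105, 107, 109, 112, 115, 118, 119, 120, 121, 122, 123, 126, 128, 129, 130, 133, 135, 136}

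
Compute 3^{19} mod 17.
10

Using successive squaring:
Binary expansion of 19: 10011
Powers of 3 mod 17 (each is the square of the previous):
  3^1 ≡ 3 (mod 17)
  3^2 ≡ 3² = 9 ≡ 9 (mod 17)
  3^4 ≡ 9² = 81 ≡ 13 (mod 17)
  3^8 ≡ 13² = 169 ≡ 16 (mod 17)
  3^16 ≡ 16² = 256 ≡ 1 (mod 17)
19 = 16 + 2 + 1, so 3^19 = 3^16 × 3^2 × 3^1 ≡ 1 × 9 × 3 (mod 17)
Multiplying step by step:
  1 × 9 = 9 ≡ 9 (mod 17)
  9 × 3 = 27 ≡ 10 (mod 17)
Result: 3^19 ≡ 10 (mod 17)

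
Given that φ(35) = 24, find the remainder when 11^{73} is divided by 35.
By Euler: 11^{24} ≡ 1 (mod 35) since gcd(11, 35) = 1. 73 = 3×24 + 1. So 11^{73} ≡ 11^{1} ≡ 11 (mod 35)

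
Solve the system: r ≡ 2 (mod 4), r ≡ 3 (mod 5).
M = 4 × 5 = 20. M₁ = 5, y₁ ≡ 1 (mod 4). M₂ = 4, y₂ ≡ 4 (mod 5). r = 2×5×1 + 3×4×4 ≡ 18 (mod 20)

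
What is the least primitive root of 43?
3

A primitive root g modulo p has order p-1 = 42
Prime divisors of 42: [2, 3, 7]
g is a primitive root iff g^(42/q) ≢ 1 (mod 43) for each prime divisor q
Testing small values:
  g = 2: 2^21 ≡ 42, 2^14 ≡ 1, 2^6 ≡ 21 (mod 43) → 2^14 ≡ 1, not primitive root
  g = 3: 3^21 ≡ 42, 3^14 ≡ 36, 3^6 ≡ 41 (mod 43) → none is 1, primitive root!
The smallest primitive root is 3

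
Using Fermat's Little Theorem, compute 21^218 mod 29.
By Fermat: 21^{28} ≡ 1 (mod 29). 218 = 7×28 + 22. So 21^{218} ≡ 21^{22} ≡ 9 (mod 29)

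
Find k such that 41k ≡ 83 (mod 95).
53

Since gcd(41, 95) = 1 divides 83, a solution exists.
Multiply both sides by the inverse of 41 mod 95:
  41^(-1) mod 95 = 51
  x ≡ 51 × 83 ≡ 4233 ≡ 53 (mod 95)
Verification: 41 × 53 = 2173 = 22 × 95 + 83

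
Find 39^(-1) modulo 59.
56

Using Extended Euclidean Algorithm:
gcd(39, 59) = 1
Bezout coefficients: 39 × -3 + 59 × 2 = 1
So 39 × -3 ≡ 1 (mod 59)
The inverse is -3 mod 59 = 56
Verification: 39 × 56 = 2184 = 37 × 59 + 1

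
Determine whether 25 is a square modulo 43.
By Euler's criterion: 25^{21} ≡ 1 (mod 43). Since this equals 1, 25 is a QR.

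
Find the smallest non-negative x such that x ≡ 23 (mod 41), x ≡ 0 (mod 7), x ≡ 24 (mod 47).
3549

Using the Chinese Remainder Theorem:
M = product of moduli = 13489
For equation 1: M_1 = 329, 329 ≡ 1 (mod 41), inverse of 329 mod 41 is 1 (check: 1 × 1 = 1 ≡ 1 (mod 41))
For equation 2: M_2 = 1927, 1927 ≡ 2 (mod 7), inverse of 1927 mod 7 is 4 (check: 2 × 4 = 8 ≡ 1 (mod 7))
For equation 3: M_3 = 287, 287 ≡ 5 (mod 47), inverse of 287 mod 47 is 19 (check: 5 × 19 = 95 ≡ 1 (mod 47))
Combine: x ≡ Σ r_i×M_i×(M_i⁻¹ mod m_i) = 23×329×1 + 0×1927×4 + 24×287×19 = 7567 + 0 + 130872 = 138439
138439 mod 13489 = 3549
x ≡ 3549 (mod 13489)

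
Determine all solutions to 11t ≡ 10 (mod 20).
10

Since gcd(11, 20) = 1 divides 10, a solution exists.
Multiply both sides by the inverse of 11 mod 20:
  11^(-1) mod 20 = 11
  x ≡ 11 × 10 ≡ 110 ≡ 10 (mod 20)
Verification: 11 × 10 = 110 = 5 × 20 + 10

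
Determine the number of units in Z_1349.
1260

Prime factorization: 1349 = 19 × 71
Using the formula φ(n) = n × Π(1 - 1/p) for each prime factor p:
φ(1349) = 1349 × (1 - 1/19) × (1 - 1/71)
φ(1349) = 1260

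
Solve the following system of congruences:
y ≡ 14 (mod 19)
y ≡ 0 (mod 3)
33

Using the Chinese Remainder Theorem:
M = product of moduli = 57
For equation 1: M_1 = 3, 3 ≡ 3 (mod 19), inverse of 3 mod 19 is 13 (check: 3 × 13 = 39 ≡ 1 (mod 19))
For equation 2: M_2 = 19, 19 ≡ 1 (mod 3), inverse of 19 mod 3 is 1 (check: 1 × 1 = 1 ≡ 1 (mod 3))
Combine: y ≡ Σ r_i×M_i×(M_i⁻¹ mod m_i) = 14×3×13 + 0×19×1 = 546 + 0 = 546
546 mod 57 = 33
y ≡ 33 (mod 57)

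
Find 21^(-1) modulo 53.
48

Using Extended Euclidean Algorithm:
gcd(21, 53) = 1
Bezout coefficients: 21 × -5 + 53 × 2 = 1
So 21 × -5 ≡ 1 (mod 53)
The inverse is -5 mod 53 = 48
Verification: 21 × 48 = 1008 = 19 × 53 + 1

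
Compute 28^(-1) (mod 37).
28^(-1) ≡ 4 (mod 37). Verification: 28 × 4 = 112 ≡ 1 (mod 37)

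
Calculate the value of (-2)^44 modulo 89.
Using repeated squaring. (-2) ≡ 87 (mod 89). 44 = 32 + 8 + 4 (binary 101100). Repeated squaring mod 89: 87^1 ≡ 87; 87^2 ≡ 87² = 7569 ≡ 4; 87^4 ≡ 4² = 16 ≡ 16; 87^8 ≡ 16² = 256 ≡ 78; 87^16 ≡ 78² = 6084 ≡ 32; 87^32 ≡ 32² = 1024 ≡ 45. Multiply: (-2)^44 ≡ 87^32 × 87^8 × 87^4 ≡ 45 × 78 × 16 (mod 89): 45 × 78 = 3510 ≡ 39; 39 × 16 = 624 ≡ 1. So (-2)^44 ≡ 1 (mod 89).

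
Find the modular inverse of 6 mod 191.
6^(-1) ≡ 32 (mod 191). Verification: 6 × 32 = 192 ≡ 1 (mod 191)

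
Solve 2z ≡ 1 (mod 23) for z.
2^(-1) ≡ 12 (mod 23). Verification: 2 × 12 = 24 ≡ 1 (mod 23)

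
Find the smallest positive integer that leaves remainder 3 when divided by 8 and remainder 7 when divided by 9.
M = 8 × 9 = 72. M₁ = 9, y₁ ≡ 1 (mod 8). M₂ = 8, y₂ ≡ 8 (mod 9). x = 3×9×1 + 7×8×8 ≡ 43 (mod 72). The smallest positive such number is 43.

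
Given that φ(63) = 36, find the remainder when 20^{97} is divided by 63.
By Euler: 20^{36} ≡ 1 (mod 63) since gcd(20, 63) = 1. 97 = 2×36 + 25. So 20^{97} ≡ 20^{25} ≡ 20 (mod 63)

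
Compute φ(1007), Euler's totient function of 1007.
936

Prime factorization: 1007 = 19 × 53
Using the formula φ(n) = n × Π(1 - 1/p) for each prime factor p:
φ(1007) = 1007 × (1 - 1/19) × (1 - 1/53)
φ(1007) = 936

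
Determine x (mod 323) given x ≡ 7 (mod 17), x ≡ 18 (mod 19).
75

Using the Chinese Remainder Theorem:
M = product of moduli = 323
For equation 1: M_1 = 19, 19 ≡ 2 (mod 17), inverse of 19 mod 17 is 9 (check: 2 × 9 = 18 ≡ 1 (mod 17))
For equation 2: M_2 = 17, 17 ≡ 17 (mod 19), inverse of 17 mod 19 is 9 (check: 17 × 9 = 153 ≡ 1 (mod 19))
Combine: x ≡ Σ r_i×M_i×(M_i⁻¹ mod m_i) = 7×19×9 + 18×17×9 = 1197 + 2754 = 3951
3951 mod 323 = 75
x ≡ 75 (mod 323)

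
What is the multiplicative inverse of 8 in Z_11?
7

Using Extended Euclidean Algorithm:
gcd(8, 11) = 1
Bezout coefficients: 8 × -4 + 11 × 3 = 1
So 8 × -4 ≡ 1 (mod 11)
The inverse is -4 mod 11 = 7
Verification: 8 × 7 = 56 = 5 × 11 + 1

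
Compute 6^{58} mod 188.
84

Using successive squaring:
Binary expansion of 58: 111010
Powers of 6 mod 188 (each is the square of the previous):
  6^1 ≡ 6 (mod 188)
  6^2 ≡ 6² = 36 ≡ 36 (mod 188)
  6^4 ≡ 36² = 1296 ≡ 168 (mod 188)
  6^8 ≡ 168² = 28224 ≡ 24 (mod 188)
  6^16 ≡ 24² = 576 ≡ 12 (mod 188)
  6^32 ≡ 12² = 144 ≡ 144 (mod 188)
58 = 32 + 16 + 8 + 2, so 6^58 = 6^32 × 6^16 × 6^8 × 6^2 ≡ 144 × 12 × 24 × 36 (mod 188)
Multiplying step by step:
  144 × 12 = 1728 ≡ 36 (mod 188)
  36 × 24 = 864 ≡ 112 (mod 188)
  112 × 36 = 4032 ≡ 84 (mod 188)
Result: 6^58 ≡ 84 (mod 188)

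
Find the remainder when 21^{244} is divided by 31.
By Fermat: 21^{30} ≡ 1 (mod 31). 244 = 8×30 + 4. So 21^{244} ≡ 21^{4} ≡ 18 (mod 31)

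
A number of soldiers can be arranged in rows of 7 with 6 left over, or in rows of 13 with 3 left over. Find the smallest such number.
M = 7 × 13 = 91. M₁ = 13, y₁ ≡ 6 (mod 7). M₂ = 7, y₂ ≡ 2 (mod 13). m = 6×13×6 + 3×7×2 ≡ 55 (mod 91). The smallest positive such number is 55.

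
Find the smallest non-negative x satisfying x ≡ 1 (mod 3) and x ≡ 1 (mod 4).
M = 3 × 4 = 12. M₁ = 4, y₁ ≡ 1 (mod 3). M₂ = 3, y₂ ≡ 3 (mod 4). x = 1×4×1 + 1×3×3 ≡ 1 (mod 12)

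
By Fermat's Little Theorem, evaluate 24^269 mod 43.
By Fermat: 24^{42} ≡ 1 (mod 43). 269 = 6×42 + 17. So 24^{269} ≡ 24^{17} ≡ 25 (mod 43)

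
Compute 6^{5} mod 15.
6

Using successive squaring:
Binary expansion of 5: 101
Powers of 6 mod 15 (each is the square of the previous):
  6^1 ≡ 6 (mod 15)
  6^2 ≡ 6² = 36 ≡ 6 (mod 15)
  6^4 ≡ 6² = 36 ≡ 6 (mod 15)
5 = 4 + 1, so 6^5 = 6^4 × 6^1 ≡ 6 × 6 (mod 15)
Multiplying step by step:
  6 × 6 = 36 ≡ 6 (mod 15)
Result: 6^5 ≡ 6 (mod 15)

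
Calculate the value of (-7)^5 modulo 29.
(-7) ≡ 22 (mod 29). 5 = 4 + 1 (binary 101). Repeated squaring mod 29: 22^1 ≡ 22; 22^2 ≡ 22² = 484 ≡ 20; 22^4 ≡ 20² = 400 ≡ 23. Multiply: (-7)^5 ≡ 22^4 × 22^1 ≡ 23 × 22 (mod 29): 23 × 22 = 506 ≡ 13. So (-7)^5 ≡ 13 (mod 29).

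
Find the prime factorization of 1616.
2^4 × 101

Divide by primes starting from smallest:
1616 ÷ 2 = 808
808 ÷ 2 = 404
404 ÷ 2 = 202
202 ÷ 2 = 101
101 ÷ 101 = 1

1616 = 2^4 × 101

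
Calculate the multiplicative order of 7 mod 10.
Powers of 7 mod 10: 7^1≡7, 7^2≡9, 7^3≡3, 7^4≡1. Order = 4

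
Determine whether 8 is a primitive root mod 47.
p - 1 = 46 has prime divisors 2, 23. Check 8^(46/q) mod 47 for each: 8^(46/2) = 8^23 ≡ 1, 8^(46/23) = 8^2 ≡ 17 (mod 47). Since 8^23 ≡ 1 (mod 47), the order of 8 divides 23 (in fact the order is 23) ≠ 46, so it is not a primitive root.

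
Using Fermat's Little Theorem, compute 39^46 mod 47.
By Fermat's Little Theorem, 39^{46} ≡ 1 (mod 47) since 47 is prime and gcd(39, 47) = 1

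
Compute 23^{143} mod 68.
3

Using successive squaring:
Binary expansion of 143: 10001111
Powers of 23 mod 68 (each is the square of the previous):
  23^1 ≡ 23 (mod 68)
  23^2 ≡ 23² = 529 ≡ 53 (mod 68)
  23^4 ≡ 53² = 2809 ≡ 21 (mod 68)
  23^8 ≡ 21² = 441 ≡ 33 (mod 68)
  23^16 ≡ 33² = 1089 ≡ 1 (mod 68)
  23^32 ≡ 1² = 1 ≡ 1 (mod 68)
  23^64 ≡ 1² = 1 ≡ 1 (mod 68)
  23^128 ≡ 1² = 1 ≡ 1 (mod 68)
143 = 128 + 8 + 4 + 2 + 1, so 23^143 = 23^128 × 23^8 × 23^4 × 23^2 × 23^1 ≡ 1 × 33 × 21 × 53 × 23 (mod 68)
Multiplying step by step:
  1 × 33 = 33 ≡ 33 (mod 68)
  33 × 21 = 693 ≡ 13 (mod 68)
  13 × 53 = 689 ≡ 9 (mod 68)
  9 × 23 = 207 ≡ 3 (mod 68)
Result: 23^143 ≡ 3 (mod 68)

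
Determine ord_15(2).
Powers of 2 mod 15: 2^1≡2, 2^2≡4, 2^3≡8, 2^4≡1. Order = 4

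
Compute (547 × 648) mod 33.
3

(547 × 648) = 354456
354456 mod 33 = 3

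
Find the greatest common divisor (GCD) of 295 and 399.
1

Using the Euclidean algorithm:
295 = 0 × 399 + 295
399 = 1 × 295 + 104
295 = 2 × 104 + 87
104 = 1 × 87 + 17
87 = 5 × 17 + 2
17 = 8 × 2 + 1
2 = 2 × 1 + 0

GCD(295, 399) = 1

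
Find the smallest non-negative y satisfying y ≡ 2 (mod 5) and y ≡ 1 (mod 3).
M = 5 × 3 = 15. M₁ = 3, y₁ ≡ 2 (mod 5). M₂ = 5, y₂ ≡ 2 (mod 3). y = 2×3×2 + 1×5×2 ≡ 7 (mod 15)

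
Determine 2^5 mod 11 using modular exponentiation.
5 = 4 + 1 (binary 101). Repeated squaring mod 11: 2^1 ≡ 2; 2^2 ≡ 2² = 4 ≡ 4; 2^4 ≡ 4² = 16 ≡ 5. Multiply: 2^5 = 2^4 × 2^1 ≡ 5 × 2 (mod 11): 5 × 2 = 10 ≡ 10. So 2^5 ≡ 10 (mod 11).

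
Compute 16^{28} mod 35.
16

Using successive squaring:
Binary expansion of 28: 11100
Powers of 16 mod 35 (each is the square of the previous):
  16^1 ≡ 16 (mod 35)
  16^2 ≡ 16² = 256 ≡ 11 (mod 35)
  16^4 ≡ 11² = 121 ≡ 16 (mod 35)
  16^8 ≡ 16² = 256 ≡ 11 (mod 35)
  16^16 ≡ 11² = 121 ≡ 16 (mod 35)
28 = 16 + 8 + 4, so 16^28 = 16^16 × 16^8 × 16^4 ≡ 16 × 11 × 16 (mod 35)
Multiplying step by step:
  16 × 11 = 176 ≡ 1 (mod 35)
  1 × 16 = 16 ≡ 16 (mod 35)
Result: 16^28 ≡ 16 (mod 35)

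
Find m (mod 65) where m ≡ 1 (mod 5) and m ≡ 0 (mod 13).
M = 5 × 13 = 65. M₁ = 13, y₁ ≡ 2 (mod 5). M₂ = 5, y₂ ≡ 8 (mod 13). m = 1×13×2 + 0×5×8 ≡ 26 (mod 65)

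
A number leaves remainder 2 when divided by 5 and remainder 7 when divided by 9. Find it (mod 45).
M = 5 × 9 = 45. M₁ = 9, y₁ ≡ 4 (mod 5). M₂ = 5, y₂ ≡ 2 (mod 9). m = 2×9×4 + 7×5×2 ≡ 7 (mod 45)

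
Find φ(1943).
1848

Prime factorization: 1943 = 29 × 67
Using the formula φ(n) = n × Π(1 - 1/p) for each prime factor p:
φ(1943) = 1943 × (1 - 1/29) × (1 - 1/67)
φ(1943) = 1848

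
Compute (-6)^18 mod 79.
Using repeated squaring. (-6) ≡ 73 (mod 79). 18 = 16 + 2 (binary 10010). Repeated squaring mod 79: 73^1 ≡ 73; 73^2 ≡ 73² = 5329 ≡ 36; 73^4 ≡ 36² = 1296 ≡ 32; 73^8 ≡ 32² = 1024 ≡ 76; 73^16 ≡ 76² = 5776 ≡ 9. Multiply: (-6)^18 ≡ 73^16 × 73^2 ≡ 9 × 36 (mod 79): 9 × 36 = 324 ≡ 8. So (-6)^18 ≡ 8 (mod 79).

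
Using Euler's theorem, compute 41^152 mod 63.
By Euler: 41^{36} ≡ 1 (mod 63) since gcd(41, 63) = 1. 152 = 4×36 + 8. So 41^{152} ≡ 41^{8} ≡ 43 (mod 63)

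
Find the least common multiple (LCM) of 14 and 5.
70

First find GCD(14, 5) using the Euclidean algorithm:
14 = 2 × 5 + 4
5 = 1 × 4 + 1
4 = 4 × 1 + 0
GCD(14, 5) = 1

LCM formula: LCM(a, b) = (a × b) / GCD(a, b)
LCM(14, 5) = (14 × 5) / 1
LCM(14, 5) = 70 / 1
LCM(14, 5) = 70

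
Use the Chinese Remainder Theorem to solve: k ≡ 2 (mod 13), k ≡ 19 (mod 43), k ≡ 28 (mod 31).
11715

Using the Chinese Remainder Theorem:
M = product of moduli = 17329
For equation 1: M_1 = 1333, 1333 ≡ 7 (mod 13), inverse of 1333 mod 13 is 2 (check: 7 × 2 = 14 ≡ 1 (mod 13))
For equation 2: M_2 = 403, 403 ≡ 16 (mod 43), inverse of 403 mod 43 is 35 (check: 16 × 35 = 560 ≡ 1 (mod 43))
For equation 3: M_3 = 559, 559 ≡ 1 (mod 31), inverse of 559 mod 31 is 1 (check: 1 × 1 = 1 ≡ 1 (mod 31))
Combine: k ≡ Σ r_i×M_i×(M_i⁻¹ mod m_i) = 2×1333×2 + 19×403×35 + 28×559×1 = 5332 + 267995 + 15652 = 288979
288979 mod 17329 = 11715
k ≡ 11715 (mod 17329)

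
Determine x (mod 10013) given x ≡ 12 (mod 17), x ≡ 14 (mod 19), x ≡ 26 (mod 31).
10008

Using the Chinese Remainder Theorem:
M = product of moduli = 10013
For equation 1: M_1 = 589, 589 ≡ 11 (mod 17), inverse of 589 mod 17 is 14 (check: 11 × 14 = 154 ≡ 1 (mod 17))
For equation 2: M_2 = 527, 527 ≡ 14 (mod 19), inverse of 527 mod 19 is 15 (check: 14 × 15 = 210 ≡ 1 (mod 19))
For equation 3: M_3 = 323, 323 ≡ 13 (mod 31), inverse of 323 mod 31 is 12 (check: 13 × 12 = 156 ≡ 1 (mod 31))
Combine: x ≡ Σ r_i×M_i×(M_i⁻¹ mod m_i) = 12×589×14 + 14×527×15 + 26×323×12 = 98952 + 110670 + 100776 = 310398
310398 mod 10013 = 10008
x ≡ 10008 (mod 10013)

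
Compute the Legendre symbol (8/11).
(8/11) = 8^{5} mod 11 = -1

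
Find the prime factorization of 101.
101

Divide by primes starting from smallest:
101 ÷ 101 = 1

101 = 101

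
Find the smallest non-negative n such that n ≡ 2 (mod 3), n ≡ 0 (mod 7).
14

Using the Chinese Remainder Theorem:
M = product of moduli = 21
For equation 1: M_1 = 7, 7 ≡ 1 (mod 3), inverse of 7 mod 3 is 1 (check: 1 × 1 = 1 ≡ 1 (mod 3))
For equation 2: M_2 = 3, 3 ≡ 3 (mod 7), inverse of 3 mod 7 is 5 (check: 3 × 5 = 15 ≡ 1 (mod 7))
Combine: n ≡ Σ r_i×M_i×(M_i⁻¹ mod m_i) = 2×7×1 + 0×3×5 = 14 + 0 = 14
14 mod 21 = 14
n ≡ 14 (mod 21)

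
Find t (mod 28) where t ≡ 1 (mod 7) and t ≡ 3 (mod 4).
M = 7 × 4 = 28. M₁ = 4, y₁ ≡ 2 (mod 7). M₂ = 7, y₂ ≡ 3 (mod 4). t = 1×4×2 + 3×7×3 ≡ 15 (mod 28)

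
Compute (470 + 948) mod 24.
2

(470 + 948) = 1418
1418 mod 24 = 2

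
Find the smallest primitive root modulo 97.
p - 1 = 96 has prime divisors 2, 3. h is a primitive root mod 97 iff h^(96/q) ≢ 1 (mod 97) for each such q.
h = 2: 2^48 ≡ 1, 2^32 ≡ 35 (mod 97); 2^48 ≡ 1, so not a primitive root.
h = 3: 3^48 ≡ 1, 3^32 ≡ 35 (mod 97); 3^48 ≡ 1, so not a primitive root.
h = 4: 4^48 ≡ 1, 4^32 ≡ 61 (mod 97); 4^48 ≡ 1, so not a primitive root.
h = 5: 5^48 ≡ 96, 5^32 ≡ 35 (mod 97); none is 1, so 5 has order 96 and is a primitive root.
The smallest primitive root mod 97 is g = 5.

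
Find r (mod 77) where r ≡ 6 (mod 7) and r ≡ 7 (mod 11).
M = 7 × 11 = 77. M₁ = 11, y₁ ≡ 2 (mod 7). M₂ = 7, y₂ ≡ 8 (mod 11). r = 6×11×2 + 7×7×8 ≡ 62 (mod 77)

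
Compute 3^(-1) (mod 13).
9

Using Extended Euclidean Algorithm:
gcd(3, 13) = 1
Bezout coefficients: 3 × -4 + 13 × 1 = 1
So 3 × -4 ≡ 1 (mod 13)
The inverse is -4 mod 13 = 9
Verification: 3 × 9 = 27 = 2 × 13 + 1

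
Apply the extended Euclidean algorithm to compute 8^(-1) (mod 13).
Extended GCD: 8(5) + 13(-3) = 1. So 8^(-1) ≡ 5 ≡ 5 (mod 13). Verify: 8 × 5 = 40 ≡ 1 (mod 13)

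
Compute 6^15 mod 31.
Using repeated squaring. 15 = 8 + 4 + 2 + 1 (binary 1111). Repeated squaring mod 31: 6^1 ≡ 6; 6^2 ≡ 6² = 36 ≡ 5; 6^4 ≡ 5² = 25 ≡ 25; 6^8 ≡ 25² = 625 ≡ 5. Multiply: 6^15 = 6^8 × 6^4 × 6^2 × 6^1 ≡ 5 × 25 × 5 × 6 (mod 31): 5 × 25 = 125 ≡ 1; 1 × 5 = 5 ≡ 5; 5 × 6 = 30 ≡ 30. So 6^15 ≡ 30 (mod 31).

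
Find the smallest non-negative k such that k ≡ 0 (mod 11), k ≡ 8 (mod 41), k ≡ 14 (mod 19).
869

Using the Chinese Remainder Theorem:
M = product of moduli = 8569
For equation 1: M_1 = 779, 779 ≡ 9 (mod 11), inverse of 779 mod 11 is 5 (check: 9 × 5 = 45 ≡ 1 (mod 11))
For equation 2: M_2 = 209, 209 ≡ 4 (mod 41), inverse of 209 mod 41 is 31 (check: 4 × 31 = 124 ≡ 1 (mod 41))
For equation 3: M_3 = 451, 451 ≡ 14 (mod 19), inverse of 451 mod 19 is 15 (check: 14 × 15 = 210 ≡ 1 (mod 19))
Combine: k ≡ Σ r_i×M_i×(M_i⁻¹ mod m_i) = 0×779×5 + 8×209×31 + 14×451×15 = 0 + 51832 + 94710 = 146542
146542 mod 8569 = 869
k ≡ 869 (mod 8569)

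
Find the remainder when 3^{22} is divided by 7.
By Fermat: 3^{6} ≡ 1 (mod 7). 22 = 3×6 + 4. So 3^{22} ≡ 3^{4} ≡ 4 (mod 7)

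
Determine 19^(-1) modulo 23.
19^(-1) ≡ 17 (mod 23). Verification: 19 × 17 = 323 ≡ 1 (mod 23)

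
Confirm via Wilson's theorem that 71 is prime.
(70)! mod 71 = 70. Since this equals -1 (mod 71), Wilson confirms 71 is prime.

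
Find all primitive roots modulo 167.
Primitive roots mod 167: {5, 10, 13, 15, 17, 20, 23, 26, 30, 34, 35, 37, 39, 40, 41, 43, 45, 46, 51, 52, 53, 55, 59, 60, 67, 68, 69, 70, 71, 73, 74, 78, 79, 80, 82, 83, 86, 90, 91, 92, 95, 101, 102, 103, 104, 105, 106, 109, 110, 111, 113, 117, 118, 119, 120, 123, 125, 129, 131, 134, 135, 136, 138, 139, 140, 142, 143, 145, 146, 148, 149, 151, 153, 155, 156, 158, 159, 160, 161, 163, 164, 165}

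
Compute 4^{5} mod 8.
0

Using successive squaring:
Binary expansion of 5: 101
Powers of 4 mod 8 (each is the square of the previous):
  4^1 ≡ 4 (mod 8)
  4^2 ≡ 4² = 16 ≡ 0 (mod 8)
  4^4 ≡ 0² = 0 ≡ 0 (mod 8)
5 = 4 + 1, so 4^5 = 4^4 × 4^1 ≡ 0 × 4 (mod 8)
Multiplying step by step:
  0 × 4 = 0 ≡ 0 (mod 8)
Result: 4^5 ≡ 0 (mod 8)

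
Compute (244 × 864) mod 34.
16

(244 × 864) = 210816
210816 mod 34 = 16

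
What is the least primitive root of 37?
2

A primitive root g modulo p has order p-1 = 36
Prime divisors of 36: [2, 3]
g is a primitive root iff g^(36/q) ≢ 1 (mod 37) for each prime divisor q
Testing small values:
  g = 2: 2^18 ≡ 36, 2^12 ≡ 26 (mod 37) → none is 1, primitive root!
The smallest primitive root is 2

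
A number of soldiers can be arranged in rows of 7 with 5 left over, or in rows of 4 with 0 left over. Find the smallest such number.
M = 7 × 4 = 28. M₁ = 4, y₁ ≡ 2 (mod 7). M₂ = 7, y₂ ≡ 3 (mod 4). m = 5×4×2 + 0×7×3 ≡ 12 (mod 28). The smallest positive such number is 12.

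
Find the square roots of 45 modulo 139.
The square roots of 45 mod 139 are 36 and 103. Verify: 36² = 1296 ≡ 45 (mod 139)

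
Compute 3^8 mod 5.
8 = 8 (binary 1000). Repeated squaring mod 5: 3^1 ≡ 3; 3^2 ≡ 3² = 9 ≡ 4; 3^4 ≡ 4² = 16 ≡ 1; 3^8 ≡ 1² = 1 ≡ 1. So 3^8 ≡ 1 (mod 5).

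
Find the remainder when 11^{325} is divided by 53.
By Fermat: 11^{52} ≡ 1 (mod 53). 325 = 6×52 + 13. So 11^{325} ≡ 11^{13} ≡ 52 (mod 53)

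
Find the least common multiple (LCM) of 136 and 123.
16728

First find GCD(136, 123) using the Euclidean algorithm:
136 = 1 × 123 + 13
123 = 9 × 13 + 6
13 = 2 × 6 + 1
6 = 6 × 1 + 0
GCD(136, 123) = 1

LCM formula: LCM(a, b) = (a × b) / GCD(a, b)
LCM(136, 123) = (136 × 123) / 1
LCM(136, 123) = 16728 / 1
LCM(136, 123) = 16728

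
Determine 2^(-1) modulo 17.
2^(-1) ≡ 9 (mod 17). Verification: 2 × 9 = 18 ≡ 1 (mod 17)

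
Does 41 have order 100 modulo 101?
p - 1 = 100 has prime divisors 2, 5. Check 41^(100/q) mod 101 for each: 41^(100/2) = 41^50 ≡ 100, 41^(100/5) = 41^20 ≡ 1 (mod 101). Since 41^20 ≡ 1 (mod 101), the order of 41 divides 20 (in fact the order is 20) ≠ 100, so it is not a primitive root.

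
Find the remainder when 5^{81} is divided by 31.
By Fermat: 5^{30} ≡ 1 (mod 31). 81 = 2×30 + 21. So 5^{81} ≡ 5^{21} ≡ 1 (mod 31)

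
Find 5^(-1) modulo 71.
57

Using Extended Euclidean Algorithm:
gcd(5, 71) = 1
Bezout coefficients: 5 × -14 + 71 × 1 = 1
So 5 × -14 ≡ 1 (mod 71)
The inverse is -14 mod 71 = 57
Verification: 5 × 57 = 285 = 4 × 71 + 1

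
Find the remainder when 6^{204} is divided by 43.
By Fermat: 6^{42} ≡ 1 (mod 43). 204 = 4×42 + 36. So 6^{204} ≡ 6^{36} ≡ 1 (mod 43)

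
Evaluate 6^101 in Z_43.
Using Fermat: 6^{42} ≡ 1 (mod 43). 101 ≡ 17 (mod 42). So 6^{101} ≡ 6^{17} ≡ 36 (mod 43)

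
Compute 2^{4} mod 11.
5

Using successive squaring:
Binary expansion of 4: 100
Powers of 2 mod 11 (each is the square of the previous):
  2^1 ≡ 2 (mod 11)
  2^2 ≡ 2² = 4 ≡ 4 (mod 11)
  2^4 ≡ 4² = 16 ≡ 5 (mod 11)
4 is a power of 2, so 2^4 is the last square: ≡ 5 (mod 11)
Result: 2^4 ≡ 5 (mod 11)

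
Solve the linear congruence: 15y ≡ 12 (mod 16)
4

Since gcd(15, 16) = 1 divides 12, a solution exists.
Multiply both sides by the inverse of 15 mod 16:
  15^(-1) mod 16 = 15
  x ≡ 15 × 12 ≡ 180 ≡ 4 (mod 16)
Verification: 15 × 4 = 60 = 3 × 16 + 12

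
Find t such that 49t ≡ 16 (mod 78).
64

Since gcd(49, 78) = 1 divides 16, a solution exists.
Multiply both sides by the inverse of 49 mod 78:
  49^(-1) mod 78 = 43
  x ≡ 43 × 16 ≡ 688 ≡ 64 (mod 78)
Verification: 49 × 64 = 3136 = 40 × 78 + 16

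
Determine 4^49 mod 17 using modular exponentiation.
Using Fermat: 4^{16} ≡ 1 (mod 17). 49 ≡ 1 (mod 16). So 4^{49} ≡ 4^{1} ≡ 4 (mod 17)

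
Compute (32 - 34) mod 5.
3

(32 - 34) = -2
-2 mod 5 = 3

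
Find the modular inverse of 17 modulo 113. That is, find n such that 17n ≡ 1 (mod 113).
20

Using Extended Euclidean Algorithm:
gcd(17, 113) = 1
Bezout coefficients: 17 × 20 + 113 × -3 = 1
So 17 × 20 ≡ 1 (mod 113)
The inverse is 20 mod 113 = 20
Verification: 17 × 20 = 340 = 3 × 113 + 1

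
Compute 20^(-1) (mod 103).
20^(-1) ≡ 67 (mod 103). Verification: 20 × 67 = 1340 ≡ 1 (mod 103)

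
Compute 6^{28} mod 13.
9

Using successive squaring:
Binary expansion of 28: 11100
Powers of 6 mod 13 (each is the square of the previous):
  6^1 ≡ 6 (mod 13)
  6^2 ≡ 6² = 36 ≡ 10 (mod 13)
  6^4 ≡ 10² = 100 ≡ 9 (mod 13)
  6^8 ≡ 9² = 81 ≡ 3 (mod 13)
  6^16 ≡ 3² = 9 ≡ 9 (mod 13)
28 = 16 + 8 + 4, so 6^28 = 6^16 × 6^8 × 6^4 ≡ 9 × 3 × 9 (mod 13)
Multiplying step by step:
  9 × 3 = 27 ≡ 1 (mod 13)
  1 × 9 = 9 ≡ 9 (mod 13)
Result: 6^28 ≡ 9 (mod 13)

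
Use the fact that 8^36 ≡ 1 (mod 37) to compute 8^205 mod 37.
By Fermat: 8^{36} ≡ 1 (mod 37). 205 ≡ 25 (mod 36). So 8^{205} ≡ 8^{25} ≡ 8 (mod 37)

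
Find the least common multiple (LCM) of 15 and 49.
735

First find GCD(15, 49) using the Euclidean algorithm:
15 = 0 × 49 + 15
49 = 3 × 15 + 4
15 = 3 × 4 + 3
4 = 1 × 3 + 1
3 = 3 × 1 + 0
GCD(15, 49) = 1

LCM formula: LCM(a, b) = (a × b) / GCD(a, b)
LCM(15, 49) = (15 × 49) / 1
LCM(15, 49) = 735 / 1
LCM(15, 49) = 735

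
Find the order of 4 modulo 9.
Powers of 4 mod 9: 4^1≡4, 4^2≡7, 4^3≡1. Order = 3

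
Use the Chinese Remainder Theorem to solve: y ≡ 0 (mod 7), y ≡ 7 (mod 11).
7

Using the Chinese Remainder Theorem:
M = product of moduli = 77
For equation 1: M_1 = 11, 11 ≡ 4 (mod 7), inverse of 11 mod 7 is 2 (check: 4 × 2 = 8 ≡ 1 (mod 7))
For equation 2: M_2 = 7, 7 ≡ 7 (mod 11), inverse of 7 mod 11 is 8 (check: 7 × 8 = 56 ≡ 1 (mod 11))
Combine: y ≡ Σ r_i×M_i×(M_i⁻¹ mod m_i) = 0×11×2 + 7×7×8 = 0 + 392 = 392
392 mod 77 = 7
y ≡ 7 (mod 77)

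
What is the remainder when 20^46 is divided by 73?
Using repeated squaring. 46 = 32 + 8 + 4 + 2 (binary 101110). Repeated squaring mod 73: 20^1 ≡ 20; 20^2 ≡ 20² = 400 ≡ 35; 20^4 ≡ 35² = 1225 ≡ 57; 20^8 ≡ 57² = 3249 ≡ 37; 20^16 ≡ 37² = 1369 ≡ 55; 20^32 ≡ 55² = 3025 ≡ 32. Multiply: 20^46 = 20^32 × 20^8 × 20^4 × 20^2 ≡ 32 × 37 × 57 × 35 (mod 73): 32 × 37 = 1184 ≡ 16; 16 × 57 = 912 ≡ 36; 36 × 35 = 1260 ≡ 19. So 20^46 ≡ 19 (mod 73).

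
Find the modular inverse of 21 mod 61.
21^(-1) ≡ 32 (mod 61). Verification: 21 × 32 = 672 ≡ 1 (mod 61)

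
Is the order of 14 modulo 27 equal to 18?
Yes, ord_27(14) = 18.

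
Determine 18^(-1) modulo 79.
18^(-1) ≡ 22 (mod 79). Verification: 18 × 22 = 396 ≡ 1 (mod 79)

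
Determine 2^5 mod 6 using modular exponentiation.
5 = 4 + 1 (binary 101). Repeated squaring mod 6: 2^1 ≡ 2; 2^2 ≡ 2² = 4 ≡ 4; 2^4 ≡ 4² = 16 ≡ 4. Multiply: 2^5 = 2^4 × 2^1 ≡ 4 × 2 (mod 6): 4 × 2 = 8 ≡ 2. So 2^5 ≡ 2 (mod 6).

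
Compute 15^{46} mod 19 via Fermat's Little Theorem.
4

By Fermat's Little Theorem, a^(p-1) ≡ 1 (mod p) for prime p and gcd(a, p) = 1
Here p = 19, so 15^18 ≡ 1 (mod 19)
We can reduce the exponent: 46 mod 18 = 10
So 15^46 ≡ 15^10 (mod 19)
Computing: 15^10 mod 19 = 4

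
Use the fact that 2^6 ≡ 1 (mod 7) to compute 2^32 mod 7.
By Fermat: 2^{6} ≡ 1 (mod 7). 32 = 5×6 + 2. So 2^{32} ≡ 2^{2} ≡ 4 (mod 7)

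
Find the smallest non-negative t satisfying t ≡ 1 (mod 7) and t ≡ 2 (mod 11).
M = 7 × 11 = 77. M₁ = 11, y₁ ≡ 2 (mod 7). M₂ = 7, y₂ ≡ 8 (mod 11). t = 1×11×2 + 2×7×8 ≡ 57 (mod 77)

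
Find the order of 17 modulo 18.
Powers of 17 mod 18: 17^1≡17, 17^2≡1. Order = 2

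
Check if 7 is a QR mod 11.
By Euler's criterion: 7^{5} ≡ 10 (mod 11). Since this equals -1 (≡ 10), 7 is not a QR.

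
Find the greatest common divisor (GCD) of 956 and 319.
1

Using the Euclidean algorithm:
956 = 2 × 319 + 318
319 = 1 × 318 + 1
318 = 318 × 1 + 0

GCD(956, 319) = 1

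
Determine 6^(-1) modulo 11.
6^(-1) ≡ 2 (mod 11). Verification: 6 × 2 = 12 ≡ 1 (mod 11)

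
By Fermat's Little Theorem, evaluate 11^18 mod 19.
By Fermat's Little Theorem, 11^{18} ≡ 1 (mod 19) since 19 is prime and gcd(11, 19) = 1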